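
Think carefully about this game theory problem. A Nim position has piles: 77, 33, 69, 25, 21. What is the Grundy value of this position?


We need the XOR (exclusive or) of all pile sizes.
After XOR-ing pile 1 (size 77): 0 XOR 77 = 77
After XOR-ing pile 2 (size 33): 77 XOR 33 = 108
After XOR-ing pile 3 (size 69): 108 XOR 69 = 41
After XOR-ing pile 4 (size 25): 41 XOR 25 = 48
After XOR-ing pile 5 (size 21): 48 XOR 21 = 37
The Nim-value of this position is 37.

37


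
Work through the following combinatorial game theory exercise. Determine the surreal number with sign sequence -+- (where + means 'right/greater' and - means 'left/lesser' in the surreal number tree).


Sign expansion: -+-
Rule: track bounds (lo, hi), initially (-inf, +inf). On '+', the current value becomes lo and we move to the simplest number in (value, hi): value + 1 if hi = +inf, otherwise the midpoint (value + hi)/2. On '-', the current value becomes hi and we move to value - 1 if lo = -inf, otherwise the midpoint (lo + value)/2.
Start at 0.
Step 1: sign = -, move left. Bounds: (-inf, 0). Value = -1
Step 2: sign = +, move right. Bounds: (-1, 0). Value = -1/2
Step 3: sign = -, move left. Bounds: (-1, -1/2). Value = -3/4
The surreal number with sign expansion -+- is -3/4.

-3/4


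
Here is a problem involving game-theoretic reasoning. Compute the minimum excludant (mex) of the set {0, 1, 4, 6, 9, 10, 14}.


Set = {0, 1, 4, 6, 9, 10, 14}
0 is in the set.
1 is in the set.
2 is NOT in the set. This is the mex.
mex = 2

2


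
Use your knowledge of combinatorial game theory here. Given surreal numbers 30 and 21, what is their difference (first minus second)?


x = 30, y = 21
x - y = 30 - 21 = 9

9


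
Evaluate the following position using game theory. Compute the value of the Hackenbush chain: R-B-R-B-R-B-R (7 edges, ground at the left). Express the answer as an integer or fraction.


Edges (from ground): R-B-R-B-R-B-R
By Berlekamp's sign-expansion rule, a Blue-Red Hackenbush stalk has the value of the surreal number whose sign sequence is the edge sequence with B -> + and R -> -.
Sign sequence: -+-+-+-
Trace the sign expansion in the surreal number tree, starting from 0:
Edge 1: R (sign -) -> bounds (-inf, 0), value = -1
Edge 2: B (sign +) -> bounds (-1, 0), value = -1/2
Edge 3: R (sign -) -> bounds (-1, -1/2), value = -3/4
Edge 4: B (sign +) -> bounds (-3/4, -1/2), value = -5/8
Edge 5: R (sign -) -> bounds (-3/4, -5/8), value = -11/16
Edge 6: B (sign +) -> bounds (-11/16, -5/8), value = -21/32
Edge 7: R (sign -) -> bounds (-11/16, -21/32), value = -43/64
Game value = -43/64

-43/64


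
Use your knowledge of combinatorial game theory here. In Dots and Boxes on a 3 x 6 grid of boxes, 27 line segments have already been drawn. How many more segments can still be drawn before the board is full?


Grid: 3 x 6 boxes, i.e. 4 rows and 7 columns of dots.
Horizontal edges: (rows + 1) * cols = 4 * 6 = 24
Vertical edges: rows * (cols + 1) = 3 * 7 = 21
Total edges: 24 + 21 = 45
Edges drawn: 27
Remaining: 45 - 27 = 18

18


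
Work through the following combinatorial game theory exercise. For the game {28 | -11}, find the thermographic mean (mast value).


Game = {28 | -11}, a switch {a | b} with numbers a > b.
Its thermograph has left wall a - t and right wall b + t, which meet at t = (a - b)/2, where both equal (a + b)/2. So the mast (mean value) is at (a + b)/2.
Mean = (28 + (-11))/2 = 17/2 = 17/2

17/2


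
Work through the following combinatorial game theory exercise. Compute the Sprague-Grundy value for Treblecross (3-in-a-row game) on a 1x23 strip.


Treblecross: place X on empty cells; 3-in-a-row wins.
Playing within two cells of an existing X lets the opponent win at once, so sensible play treats the cells i-2..i+2 around each X as dead. The player left with no safe cell loses, so this is a normal-play take-away game on strips of safe cells.
Placing X at cell i (0-indexed) of a strip of k safe cells leaves independent strips of sizes max(0, i-2) and max(0, k-i-3). Hence G(k) = mex{ G(max(0,i-2)) XOR G(max(0,k-i-3)) : 0 <= i < k }, with G(0) = 0.
G(1): splits (0,0):0^0=0 -> mex({0}) = 1
G(2): splits (0,0):0^0=0 -> mex({0}) = 1
G(3): splits (0,0):0^0=0 -> mex({0}) = 1
G(4): splits (0,1):0^1=1 (0,0):0^0=0 -> mex({0, 1}) = 2
G(5): splits (0,2):0^1=1 (0,1):0^1=1 (0,0):0^0=0 -> mex({0, 1}) = 2
G(6) = mex({1}) = 0
G(7) = mex({0, 1, 2}) = 3
G(8) = mex({0, 1, 2}) = 3
G(9) = mex({0, 2}) = 1
G(10) = mex({0, 2, 3}) = 1
G(11) = mex({0, 3}) = 1
G(12) = mex({1, 3}) = 0
G(13) = mex({0, 1, 2, 3}) = 4
G(14) = mex({0, 1, 2}) = 3
G(15) = mex({0, 1, 2}) = 3
G(16) = mex({0, 1, 2, 4}) = 3
G(17) = mex({0, 1, 3, 4}) = 2
G(18) = mex({0, 1, 3, 4}) = 2
G(19) = mex({0, 1, 3, 5}) = 2
G(20) = mex({0, 1, 2, 3, 5}) = 4
G(21) = mex({0, 1, 2, 3, 5}) = 4
G(22) = mex({1, 2, 6}) = 0
G(23) = mex({0, 1, 2, 3, 4, 6}) = 5
Therefore G(23) = 5.

5


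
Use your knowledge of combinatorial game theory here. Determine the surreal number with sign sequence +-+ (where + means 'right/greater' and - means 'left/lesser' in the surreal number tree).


Sign expansion: +-+
Rule: track bounds (lo, hi), initially (-inf, +inf). On '+', the current value becomes lo and we move to the simplest number in (value, hi): value + 1 if hi = +inf, otherwise the midpoint (value + hi)/2. On '-', the current value becomes hi and we move to value - 1 if lo = -inf, otherwise the midpoint (lo + value)/2.
Start at 0.
Step 1: sign = +, move right. Bounds: (0, +inf). Value = 1
Step 2: sign = -, move left. Bounds: (0, 1). Value = 1/2
Step 3: sign = +, move right. Bounds: (1/2, 1). Value = 3/4
The surreal number with sign expansion +-+ is 3/4.

3/4


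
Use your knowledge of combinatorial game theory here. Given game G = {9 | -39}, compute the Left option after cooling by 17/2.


Original game: {9 | -39} (a switch {a | b} with a > b).
Cooling by t (for t below the temperature (a - b)/2 = 24) taxes each move by t: {a | b} cooled by t is {a - t | b + t}.
Cooling amount: t = 17/2
Cooled Left option: 9 - 17/2 = 1/2
Cooled Right option: -39 + 17/2 = -61/2
Cooled game: {1/2 | -61/2}
Left option = 1/2

1/2


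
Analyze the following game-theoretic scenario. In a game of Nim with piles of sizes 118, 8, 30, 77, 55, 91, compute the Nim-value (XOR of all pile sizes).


We need the XOR (exclusive or) of all pile sizes.
After XOR-ing pile 1 (size 118): 0 XOR 118 = 118
After XOR-ing pile 2 (size 8): 118 XOR 8 = 126
After XOR-ing pile 3 (size 30): 126 XOR 30 = 96
After XOR-ing pile 4 (size 77): 96 XOR 77 = 45
After XOR-ing pile 5 (size 55): 45 XOR 55 = 26
After XOR-ing pile 6 (size 91): 26 XOR 91 = 65
The Nim-value of this position is 65.

65


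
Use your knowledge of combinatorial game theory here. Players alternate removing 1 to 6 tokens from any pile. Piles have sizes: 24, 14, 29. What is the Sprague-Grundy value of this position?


Subtraction set: {1, 2, 3, 4, 5, 6}
For this subtraction set, G(n) = n mod 7 (period = max + 1 = 7).
Pile 1 (size 24): G(24) = 24 mod 7 = 3
Pile 2 (size 14): G(14) = 14 mod 7 = 0
Pile 3 (size 29): G(29) = 29 mod 7 = 1
Total Grundy value = XOR of all: 3 XOR 0 XOR 1 = 2

2


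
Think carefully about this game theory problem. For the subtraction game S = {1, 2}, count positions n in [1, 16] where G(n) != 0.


Subtraction set S = {1, 2}, so G(n) = n mod 3.
G(n) = 0 when n is a multiple of 3.
Multiples of 3 in [1, 16]: 5
N-positions (nonzero Grundy) = 16 - 5 = 11

11


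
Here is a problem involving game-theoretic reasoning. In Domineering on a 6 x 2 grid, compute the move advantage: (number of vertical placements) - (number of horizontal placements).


Board is 6 x 2 (rows x cols).
Left (vertical) placements: (rows-1) * cols = 5 * 2 = 10
Right (horizontal) placements: rows * (cols-1) = 6 * 1 = 6
Advantage = Left - Right = 10 - 6 = 4

4


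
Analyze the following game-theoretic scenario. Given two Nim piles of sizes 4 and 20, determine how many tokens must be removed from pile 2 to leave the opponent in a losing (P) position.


Piles: 4 and 20
Current XOR: 4 XOR 20 = 16 (non-zero, so this is an N-position).
To make the XOR zero, we need to find a move that balances the piles.
For pile 2 (size 20): target = 20 XOR 16 = 4
We reduce pile 2 from 20 to 4.
Tokens removed: 20 - 4 = 16
Verification: 4 XOR 4 = 0

16


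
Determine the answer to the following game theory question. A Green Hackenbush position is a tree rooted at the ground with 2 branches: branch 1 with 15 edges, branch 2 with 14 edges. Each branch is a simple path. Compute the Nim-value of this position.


The tree has 2 branches from the ground vertex.
In Green Hackenbush, the Nim-value of a simple path of length k is k.
Branch 1: length 15, Nim-value = 15
Branch 2: length 14, Nim-value = 14
Total Nim-value = XOR of all branch values:
0 XOR 15 = 15
15 XOR 14 = 1
Nim-value of the tree = 1

1


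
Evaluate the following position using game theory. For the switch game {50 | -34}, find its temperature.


The game is {50 | -34}, a switch {a | b} with numbers a > b.
Cooling {a | b} by t gives {a - t | b + t}, which stops being hot when a - t = b + t, i.e. at t = (a - b)/2. So the temperature of a switch is (a - b)/2.
Temperature = (Left option - Right option) / 2
= (50 - (-34)) / 2
= 84 / 2
= 42

42


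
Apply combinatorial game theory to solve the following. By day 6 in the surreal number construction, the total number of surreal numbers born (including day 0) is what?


Day 0: {|} = 0 is born. Count = 1.
Day n: the number of surreal numbers born by day n is 2^(n+1) - 1.
By day 0: 2^1 - 1 = 1
By day 1: 2^2 - 1 = 3
By day 2: 2^3 - 1 = 7
By day 3: 2^4 - 1 = 15
By day 4: 2^5 - 1 = 31
By day 5: 2^6 - 1 = 63
By day 6: 2^7 - 1 = 127
By day 6: 127 surreal numbers.

127


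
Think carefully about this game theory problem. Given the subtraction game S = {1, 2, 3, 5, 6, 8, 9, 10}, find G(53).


The subtraction set is S = {1, 2, 3, 5, 6, 8, 9, 10}.
G(k) = mex{ G(k - s) : s in S, s <= k }. We compute iteratively: G(0) = 0.
G(1) = mex({0}) = 1
G(2) = mex({0, 1}) = 2
G(3) = mex({0, 1, 2}) = 3
G(4) = mex({1, 2, 3}) = 0
G(5) = mex({0, 2, 3}) = 1
G(6) = mex({0, 1, 3}) = 2
G(7) = mex({0, 1, 2}) = 3
G(8) = mex({0, 1, 2, 3}) = 4
G(9) = mex({0, 1, 2, 3, 4}) = 5
G(10) = mex({0, 1, 2, 3, 4, 5}) = 6
G(11) = mex({1, 2, 3, 4, 5, 6}) = 0
G(12) = mex({0, 2, 3, 5, 6}) = 1
G(13) = mex({0, 1, 3, 4, 6}) = 2
G(14) = mex({0, 1, 2, 4, 5}) = 3
G(15) = mex({1, 2, 3, 5, 6}) = 0
G(16) = mex({0, 2, 3, 4, 6}) = 1
G(17) = mex({0, 1, 3, 4, 5}) = 2
G(18) = mex({0, 1, 2, 4, 5, 6}) = 3
G(19) = mex({0, 1, 2, 3, 5, 6}) = 4
G(20) = mex({0, 1, 2, 3, 4, 6}) = 5
Observe that G(11)..G(20) = 0, 1, 2, 3, 0, 1, 2, 3, 4, 5 repeats G(0)..G(9) = 0, 1, 2, 3, 0, 1, 2, 3, 4, 5.
For k >= max(S) = 10, G(k) is determined by the previous 10 values G(k-10)..G(k-1); a window of 10 consecutive values has recurred shifted by 11, so by induction G(k + 11) = G(k) for all k >= 0: the sequence is periodic from the start with period 11.
One period: G(0..10) = 0, 1, 2, 3, 0, 1, 2, 3, 4, 5, 6.
53 mod 11 = 9, so G(53) = G(9) = 5.

5


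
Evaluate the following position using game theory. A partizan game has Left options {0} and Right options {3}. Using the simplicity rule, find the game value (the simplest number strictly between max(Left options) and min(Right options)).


Left options: {0}, max = 0
Right options: {3}, min = 3
All options are numbers and max(Left) < min(Right), so by the simplicity theorem the value is the simplest (earliest-born) number strictly between 0 and 3.
Integers 1 through 2 all lie strictly between 0 and 3.
Among integers, the simplest (lowest birthday = smallest |n|; 0 is born on day 0, +-n on day n) is 1.
No non-integer in the interval can be simpler: if x is a non-integer in the interval, then floor(x) or ceil(x) also lies in the interval (the interval contains an integer), and both are proper prefixes of x's sign expansion, i.e. born earlier. So the game value is 1.
Game value = 1

1


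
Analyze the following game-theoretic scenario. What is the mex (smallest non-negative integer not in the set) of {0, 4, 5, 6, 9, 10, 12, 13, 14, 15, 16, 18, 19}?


Set = {0, 4, 5, 6, 9, 10, 12, 13, 14, 15, 16, 18, 19}
0 is in the set.
1 is NOT in the set. This is the mex.
mex = 1

1


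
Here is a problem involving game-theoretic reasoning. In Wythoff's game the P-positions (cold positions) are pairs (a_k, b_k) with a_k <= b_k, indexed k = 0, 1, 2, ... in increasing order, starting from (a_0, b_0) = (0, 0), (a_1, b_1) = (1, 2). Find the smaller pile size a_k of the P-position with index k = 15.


By Wythoff's theorem, a_k = floor(k * phi) and b_k = floor(k * phi^2) = a_k + k, where phi = (1 + sqrt(5))/2 is the golden ratio.
phi = (1 + sqrt(5))/2 = 1.618034
k = 15
k * phi = 15 * 1.618034 = 24.270510
a_15 = floor(k * phi) = 24

24


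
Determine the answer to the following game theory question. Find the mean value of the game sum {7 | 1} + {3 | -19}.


G1 = {7 | 1}, G2 = {3 | -19}
Each is a switch {a | b} with numbers a > b; its mean value is (a + b)/2, and mean value is additive over game sums: m(G1 + G2) = m(G1) + m(G2).
Mean of G1 = (7 + (1))/2 = 8/2 = 4
Mean of G2 = (3 + (-19))/2 = -16/2 = -8
Mean of G1 + G2 = 4 + -8 = -4

-4


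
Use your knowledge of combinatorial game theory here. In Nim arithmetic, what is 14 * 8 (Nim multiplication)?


Nim multiplication is bilinear over XOR: (u XOR v) * w = (u*w) XOR (v*w).
So we split each operand into its bit components and XOR the pairwise Nim products.
14 = 2 + 4 + 8 (as XOR of powers of 2).
8 = 8 (as XOR of powers of 2).
Using the standard Nim-product table on single bits:
  2*2 = 3,   2*4 = 8,   2*8 = 12,
  4*4 = 6,   4*8 = 11,  8*8 = 13,
and  1*x = x (identity), k*l = l*k (commutative).
Pairwise Nim products:
  2 * 8 = 12
  4 * 8 = 11
  8 * 8 = 13
XOR them: 12 XOR 11 XOR 13 = 10.
Result: 14 * 8 = 10 (in Nim).

10


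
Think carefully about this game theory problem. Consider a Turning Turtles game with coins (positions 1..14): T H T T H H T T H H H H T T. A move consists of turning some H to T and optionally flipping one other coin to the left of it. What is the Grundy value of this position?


Coins: T H T T H H T T H H H H T T
Key fact: a single head at position k behaves exactly like a Nim heap of size k (turning it to T and optionally flipping a coin at j < k corresponds to moving the heap from k to j, or to 0), and heads combine as a disjunctive sum (two heads at the same place would cancel, matching j XOR j = 0). So the Nim-value is the XOR of the 1-indexed positions of the heads.
Face-up positions (1-indexed): [2, 5, 6, 9, 10, 11, 12]
XOR 0 with 2: 0 XOR 2 = 2
XOR 2 with 5: 2 XOR 5 = 7
XOR 7 with 6: 7 XOR 6 = 1
XOR 1 with 9: 1 XOR 9 = 8
XOR 8 with 10: 8 XOR 10 = 2
XOR 2 with 11: 2 XOR 11 = 9
XOR 9 with 12: 9 XOR 12 = 5
Nim-value = 5

5


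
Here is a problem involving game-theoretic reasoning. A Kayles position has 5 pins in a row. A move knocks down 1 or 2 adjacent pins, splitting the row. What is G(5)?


Kayles: a move removes 1 or 2 adjacent pins from a contiguous row.
Removing pins from a row of k leaves two independent rows (a, b) with a + b = k - 1 (one pin) or a + b = k - 2 (two pins); an end removal gives a = 0.
By Sprague-Grundy, G(k) = mex{ G(a) XOR G(b) } over all these splits. G(0) = 0.
G(1): splits (0,0):0^0=0 -> mex({0}) = 1
G(2): splits (0,1):0^1=1 (0,0):0^0=0 -> mex({0, 1}) = 2
G(3): splits (0,2):0^2=2 (1,1):1^1=0 (0,1):0^1=1 -> mex({0, 1, 2}) = 3
G(4): splits (0,3):0^3=3 (1,2):1^2=3 (0,2):0^2=2 (1,1):1^1=0 -> mex({0, 2, 3}) = 1
G(5): splits (0,4):0^1=1 (1,3):1^3=2 (2,2):2^2=0 (0,3):0^3=3 (1,2):1^2=3 -> mex({0, 1, 2, 3}) = 4
Therefore G(5) = 4.

4


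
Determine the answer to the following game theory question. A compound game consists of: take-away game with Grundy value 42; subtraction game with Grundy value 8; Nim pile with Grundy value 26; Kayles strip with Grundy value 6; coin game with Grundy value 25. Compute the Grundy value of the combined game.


By the Sprague-Grundy theorem, the Grundy value of a sum of games is the XOR of individual Grundy values.
take-away game: Grundy value = 42. Running XOR: 0 XOR 42 = 42
subtraction game: Grundy value = 8. Running XOR: 42 XOR 8 = 34
Nim pile: Grundy value = 26. Running XOR: 34 XOR 26 = 56
Kayles strip: Grundy value = 6. Running XOR: 56 XOR 6 = 62
coin game: Grundy value = 25. Running XOR: 62 XOR 25 = 39
The combined Grundy value is 39.

39


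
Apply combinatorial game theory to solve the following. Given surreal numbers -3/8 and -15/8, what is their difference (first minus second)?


x = -3/8, y = -15/8
Converting to common denominator: 8
x = -3/8, y = -15/8
x - y = -3/8 - -15/8 = 3/2

3/2


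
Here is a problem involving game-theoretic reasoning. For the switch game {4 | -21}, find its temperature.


The game is {4 | -21}, a switch {a | b} with numbers a > b.
Cooling {a | b} by t gives {a - t | b + t}, which stops being hot when a - t = b + t, i.e. at t = (a - b)/2. So the temperature of a switch is (a - b)/2.
Temperature = (Left option - Right option) / 2
= (4 - (-21)) / 2
= 25 / 2
= 25/2

25/2


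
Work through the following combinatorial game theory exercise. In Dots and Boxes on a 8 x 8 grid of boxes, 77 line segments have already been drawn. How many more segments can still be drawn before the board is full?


Grid: 8 x 8 boxes, i.e. 9 rows and 9 columns of dots.
Horizontal edges: (rows + 1) * cols = 9 * 8 = 72
Vertical edges: rows * (cols + 1) = 8 * 9 = 72
Total edges: 72 + 72 = 144
Edges drawn: 77
Remaining: 144 - 77 = 67

67


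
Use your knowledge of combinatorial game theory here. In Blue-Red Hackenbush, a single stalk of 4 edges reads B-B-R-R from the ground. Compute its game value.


Edges (from ground): B-B-R-R
By Berlekamp's sign-expansion rule, a Blue-Red Hackenbush stalk has the value of the surreal number whose sign sequence is the edge sequence with B -> + and R -> -.
Sign sequence: ++--
Trace the sign expansion in the surreal number tree, starting from 0:
Edge 1: B (sign +) -> bounds (0, +inf), value = 1
Edge 2: B (sign +) -> bounds (1, +inf), value = 2
Edge 3: R (sign -) -> bounds (1, 2), value = 3/2
Edge 4: R (sign -) -> bounds (1, 3/2), value = 5/4
Game value = 5/4

5/4


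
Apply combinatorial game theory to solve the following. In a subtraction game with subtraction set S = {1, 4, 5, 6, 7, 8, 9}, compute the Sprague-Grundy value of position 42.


The subtraction set is S = {1, 4, 5, 6, 7, 8, 9}.
G(k) = mex{ G(k - s) : s in S, s <= k }. We compute iteratively: G(0) = 0.
G(1) = mex({0}) = 1
G(2) = mex({1}) = 0
G(3) = mex({0}) = 1
G(4) = mex({0, 1}) = 2
G(5) = mex({0, 1, 2}) = 3
G(6) = mex({0, 1, 3}) = 2
G(7) = mex({0, 1, 2}) = 3
G(8) = mex({0, 1, 2, 3}) = 4
G(9) = mex({0, 1, 2, 3, 4}) = 5
G(10) = mex({0, 1, 2, 3, 5}) = 4
G(11) = mex({0, 1, 2, 3, 4}) = 5
G(12) = mex({1, 2, 3, 4, 5}) = 0
G(13) = mex({0, 2, 3, 4, 5}) = 1
G(14) = mex({1, 2, 3, 4, 5}) = 0
G(15) = mex({0, 2, 3, 4, 5}) = 1
G(16) = mex({0, 1, 3, 4, 5}) = 2
G(17) = mex({0, 1, 2, 4, 5}) = 3
G(18) = mex({0, 1, 3, 4, 5}) = 2
G(19) = mex({0, 1, 2, 4, 5}) = 3
G(20) = mex({0, 1, 2, 3, 5}) = 4
Observe that G(12)..G(20) = 0, 1, 0, 1, 2, 3, 2, 3, 4 repeats G(0)..G(8) = 0, 1, 0, 1, 2, 3, 2, 3, 4.
For k >= max(S) = 9, G(k) is determined by the previous 9 values G(k-9)..G(k-1); a window of 9 consecutive values has recurred shifted by 12, so by induction G(k + 12) = G(k) for all k >= 0: the sequence is periodic from the start with period 12.
One period: G(0..11) = 0, 1, 0, 1, 2, 3, 2, 3, 4, 5, 4, 5.
42 mod 12 = 6, so G(42) = G(6) = 2.

2


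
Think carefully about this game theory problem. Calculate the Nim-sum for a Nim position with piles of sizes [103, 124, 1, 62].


We need the XOR (exclusive or) of all pile sizes.
After XOR-ing pile 1 (size 103): 0 XOR 103 = 103
After XOR-ing pile 2 (size 124): 103 XOR 124 = 27
After XOR-ing pile 3 (size 1): 27 XOR 1 = 26
After XOR-ing pile 4 (size 62): 26 XOR 62 = 36
The Nim-value of this position is 36.

36


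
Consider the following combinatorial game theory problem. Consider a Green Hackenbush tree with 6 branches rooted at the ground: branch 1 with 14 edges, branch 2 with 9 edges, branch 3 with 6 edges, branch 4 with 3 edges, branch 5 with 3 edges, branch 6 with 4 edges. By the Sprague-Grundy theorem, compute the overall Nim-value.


The tree has 6 branches from the ground vertex.
In Green Hackenbush, the Nim-value of a simple path of length k is k.
Branch 1: length 14, Nim-value = 14
Branch 2: length 9, Nim-value = 9
Branch 3: length 6, Nim-value = 6
Branch 4: length 3, Nim-value = 3
Branch 5: length 3, Nim-value = 3
Branch 6: length 4, Nim-value = 4
Total Nim-value = XOR of all branch values:
0 XOR 14 = 14
14 XOR 9 = 7
7 XOR 6 = 1
1 XOR 3 = 2
2 XOR 3 = 1
1 XOR 4 = 5
Nim-value of the tree = 5

5


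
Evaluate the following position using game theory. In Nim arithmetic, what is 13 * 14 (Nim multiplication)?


Nim multiplication is bilinear over XOR: (u XOR v) * w = (u*w) XOR (v*w).
So we split each operand into its bit components and XOR the pairwise Nim products.
13 = 1 + 4 + 8 (as XOR of powers of 2).
14 = 2 + 4 + 8 (as XOR of powers of 2).
Using the standard Nim-product table on single bits:
  2*2 = 3,   2*4 = 8,   2*8 = 12,
  4*4 = 6,   4*8 = 11,  8*8 = 13,
and  1*x = x (identity), k*l = l*k (commutative).
Pairwise Nim products:
  1 * 2 = 2
  1 * 4 = 4
  1 * 8 = 8
  4 * 2 = 8
  4 * 4 = 6
  4 * 8 = 11
  8 * 2 = 12
  8 * 4 = 11
  8 * 8 = 13
XOR them: 2 XOR 4 XOR 8 XOR 8 XOR 6 XOR 11 XOR 12 XOR 11 XOR 13 = 1.
Result: 13 * 14 = 1 (in Nim).

1


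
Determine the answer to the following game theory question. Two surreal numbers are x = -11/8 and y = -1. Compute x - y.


x = -11/8, y = -1
Converting to common denominator: 8
x = -11/8, y = -8/8
x - y = -11/8 - -1 = -3/8

-3/8


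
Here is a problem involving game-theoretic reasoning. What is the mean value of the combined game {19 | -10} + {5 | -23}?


G1 = {19 | -10}, G2 = {5 | -23}
Each is a switch {a | b} with numbers a > b; its mean value is (a + b)/2, and mean value is additive over game sums: m(G1 + G2) = m(G1) + m(G2).
Mean of G1 = (19 + (-10))/2 = 9/2 = 9/2
Mean of G2 = (5 + (-23))/2 = -18/2 = -9
Mean of G1 + G2 = 9/2 + -9 = -9/2

-9/2


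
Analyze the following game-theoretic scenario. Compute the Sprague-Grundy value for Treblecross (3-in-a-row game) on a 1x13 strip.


Treblecross: place X on empty cells; 3-in-a-row wins.
Playing within two cells of an existing X lets the opponent win at once, so sensible play treats the cells i-2..i+2 around each X as dead. The player left with no safe cell loses, so this is a normal-play take-away game on strips of safe cells.
Placing X at cell i (0-indexed) of a strip of k safe cells leaves independent strips of sizes max(0, i-2) and max(0, k-i-3). Hence G(k) = mex{ G(max(0,i-2)) XOR G(max(0,k-i-3)) : 0 <= i < k }, with G(0) = 0.
G(1): splits (0,0):0^0=0 -> mex({0}) = 1
G(2): splits (0,0):0^0=0 -> mex({0}) = 1
G(3): splits (0,0):0^0=0 -> mex({0}) = 1
G(4): splits (0,1):0^1=1 (0,0):0^0=0 -> mex({0, 1}) = 2
G(5): splits (0,2):0^1=1 (0,1):0^1=1 (0,0):0^0=0 -> mex({0, 1}) = 2
G(6) = mex({1}) = 0
G(7) = mex({0, 1, 2}) = 3
G(8) = mex({0, 1, 2}) = 3
G(9) = mex({0, 2}) = 1
G(10) = mex({0, 2, 3}) = 1
G(11) = mex({0, 3}) = 1
G(12) = mex({1, 3}) = 0
G(13) = mex({0, 1, 2, 3}) = 4
Therefore G(13) = 4.

4


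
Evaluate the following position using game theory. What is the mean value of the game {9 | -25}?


Game = {9 | -25}, a switch {a | b} with numbers a > b.
Its thermograph has left wall a - t and right wall b + t, which meet at t = (a - b)/2, where both equal (a + b)/2. So the mast (mean value) is at (a + b)/2.
Mean = (9 + (-25))/2 = -16/2 = -8

-8


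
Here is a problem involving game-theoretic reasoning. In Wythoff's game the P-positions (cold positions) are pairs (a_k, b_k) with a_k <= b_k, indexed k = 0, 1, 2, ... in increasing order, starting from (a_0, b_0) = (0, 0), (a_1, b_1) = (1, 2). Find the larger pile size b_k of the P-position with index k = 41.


By Wythoff's theorem, a_k = floor(k * phi) and b_k = floor(k * phi^2) = a_k + k, where phi = (1 + sqrt(5))/2 is the golden ratio.
phi = (1 + sqrt(5))/2 = 1.618034
phi^2 = phi + 1 = 2.618034
k = 41
k * phi^2 = 41 * 2.618034 = 107.339394
b_41 = floor(k * phi^2) = 107 (check: a_41 + k = 66 + 41 = 107)

107


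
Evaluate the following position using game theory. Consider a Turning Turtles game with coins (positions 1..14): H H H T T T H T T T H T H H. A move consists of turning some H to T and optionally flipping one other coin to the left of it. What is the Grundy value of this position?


Coins: H H H T T T H T T T H T H H
Key fact: a single head at position k behaves exactly like a Nim heap of size k (turning it to T and optionally flipping a coin at j < k corresponds to moving the heap from k to j, or to 0), and heads combine as a disjunctive sum (two heads at the same place would cancel, matching j XOR j = 0). So the Nim-value is the XOR of the 1-indexed positions of the heads.
Face-up positions (1-indexed): [1, 2, 3, 7, 11, 13, 14]
XOR 0 with 1: 0 XOR 1 = 1
XOR 1 with 2: 1 XOR 2 = 3
XOR 3 with 3: 3 XOR 3 = 0
XOR 0 with 7: 0 XOR 7 = 7
XOR 7 with 11: 7 XOR 11 = 12
XOR 12 with 13: 12 XOR 13 = 1
XOR 1 with 14: 1 XOR 14 = 15
Nim-value = 15

15


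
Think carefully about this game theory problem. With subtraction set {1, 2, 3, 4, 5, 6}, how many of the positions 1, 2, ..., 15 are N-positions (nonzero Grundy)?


Subtraction set S = {1, 2, 3, 4, 5, 6}, so G(n) = n mod 7.
G(n) = 0 when n is a multiple of 7.
Multiples of 7 in [1, 15]: 2
N-positions (nonzero Grundy) = 15 - 2 = 13

13


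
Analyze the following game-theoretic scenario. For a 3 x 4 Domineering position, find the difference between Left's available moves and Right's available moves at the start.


Board is 3 x 4 (rows x cols).
Left (vertical) placements: (rows-1) * cols = 2 * 4 = 8
Right (horizontal) placements: rows * (cols-1) = 3 * 3 = 9
Advantage = Left - Right = 8 - 9 = -1

-1


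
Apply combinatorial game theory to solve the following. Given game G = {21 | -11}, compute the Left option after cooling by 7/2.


Original game: {21 | -11} (a switch {a | b} with a > b).
Cooling by t (for t below the temperature (a - b)/2 = 16) taxes each move by t: {a | b} cooled by t is {a - t | b + t}.
Cooling amount: t = 7/2
Cooled Left option: 21 - 7/2 = 35/2
Cooled Right option: -11 + 7/2 = -15/2
Cooled game: {35/2 | -15/2}
Left option = 35/2

35/2


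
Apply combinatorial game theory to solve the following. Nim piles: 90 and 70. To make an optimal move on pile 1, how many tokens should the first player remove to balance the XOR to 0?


Piles: 90 and 70
Current XOR: 90 XOR 70 = 28 (non-zero, so this is an N-position).
To make the XOR zero, we need to find a move that balances the piles.
For pile 1 (size 90): target = 90 XOR 28 = 70
We reduce pile 1 from 90 to 70.
Tokens removed: 90 - 70 = 20
Verification: 70 XOR 70 = 0

20


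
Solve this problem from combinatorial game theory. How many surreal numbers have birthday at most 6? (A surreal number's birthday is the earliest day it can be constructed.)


Day 0: {|} = 0 is born. Count = 1.
Day n: the number of surreal numbers born by day n is 2^(n+1) - 1.
By day 0: 2^1 - 1 = 1
By day 1: 2^2 - 1 = 3
By day 2: 2^3 - 1 = 7
By day 3: 2^4 - 1 = 15
By day 4: 2^5 - 1 = 31
By day 5: 2^6 - 1 = 63
By day 6: 2^7 - 1 = 127
By day 6: 127 surreal numbers.

127


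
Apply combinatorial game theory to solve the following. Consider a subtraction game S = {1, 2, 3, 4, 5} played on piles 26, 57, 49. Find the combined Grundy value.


Subtraction set: {1, 2, 3, 4, 5}
For this subtraction set, G(n) = n mod 6 (period = max + 1 = 6).
Pile 1 (size 26): G(26) = 26 mod 6 = 2
Pile 2 (size 57): G(57) = 57 mod 6 = 3
Pile 3 (size 49): G(49) = 49 mod 6 = 1
Total Grundy value = XOR of all: 2 XOR 3 XOR 1 = 0

0


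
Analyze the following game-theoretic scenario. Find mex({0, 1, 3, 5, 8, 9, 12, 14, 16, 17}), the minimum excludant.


Set = {0, 1, 3, 5, 8, 9, 12, 14, 16, 17}
0 is in the set.
1 is in the set.
2 is NOT in the set. This is the mex.
mex = 2

2


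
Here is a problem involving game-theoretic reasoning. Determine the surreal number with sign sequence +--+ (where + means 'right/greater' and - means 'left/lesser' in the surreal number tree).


Sign expansion: +--+
Rule: track bounds (lo, hi), initially (-inf, +inf). On '+', the current value becomes lo and we move to the simplest number in (value, hi): value + 1 if hi = +inf, otherwise the midpoint (value + hi)/2. On '-', the current value becomes hi and we move to value - 1 if lo = -inf, otherwise the midpoint (lo + value)/2.
Start at 0.
Step 1: sign = +, move right. Bounds: (0, +inf). Value = 1
Step 2: sign = -, move left. Bounds: (0, 1). Value = 1/2
Step 3: sign = -, move left. Bounds: (0, 1/2). Value = 1/4
Step 4: sign = +, move right. Bounds: (1/4, 1/2). Value = 3/8
The surreal number with sign expansion +--+ is 3/8.

3/8


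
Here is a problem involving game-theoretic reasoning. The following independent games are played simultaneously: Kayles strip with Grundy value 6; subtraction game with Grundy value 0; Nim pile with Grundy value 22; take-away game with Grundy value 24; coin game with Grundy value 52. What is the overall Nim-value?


By the Sprague-Grundy theorem, the Grundy value of a sum of games is the XOR of individual Grundy values.
Kayles strip: Grundy value = 6. Running XOR: 0 XOR 6 = 6
subtraction game: Grundy value = 0. Running XOR: 6 XOR 0 = 6
Nim pile: Grundy value = 22. Running XOR: 6 XOR 22 = 16
take-away game: Grundy value = 24. Running XOR: 16 XOR 24 = 8
coin game: Grundy value = 52. Running XOR: 8 XOR 52 = 60
The combined Grundy value is 60.

60


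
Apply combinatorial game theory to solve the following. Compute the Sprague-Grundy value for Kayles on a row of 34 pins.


Kayles: a move removes 1 or 2 adjacent pins from a contiguous row.
Removing pins from a row of k leaves two independent rows (a, b) with a + b = k - 1 (one pin) or a + b = k - 2 (two pins); an end removal gives a = 0.
By Sprague-Grundy, G(k) = mex{ G(a) XOR G(b) } over all these splits. G(0) = 0.
G(1): splits (0,0):0^0=0 -> mex({0}) = 1
G(2): splits (0,1):0^1=1 (0,0):0^0=0 -> mex({0, 1}) = 2
G(3): splits (0,2):0^2=2 (1,1):1^1=0 (0,1):0^1=1 -> mex({0, 1, 2}) = 3
G(4): splits (0,3):0^3=3 (1,2):1^2=3 (0,2):0^2=2 (1,1):1^1=0 -> mex({0, 2, 3}) = 1
G(5): splits (0,4):0^1=1 (1,3):1^3=2 (2,2):2^2=0 (0,3):0^3=3 (1,2):1^2=3 -> mex({0, 1, 2, 3}) = 4
G(6) = mex({0, 1, 2, 4}) = 3
G(7) = mex({0, 1, 3, 4, 5}) = 2
G(8) = mex({0, 2, 3, 5, 6}) = 1
G(9) = mex({0, 1, 2, 3, 6, 7}) = 4
G(10) = mex({0, 1, 3, 4, 5, 7}) = 2
G(11) = mex({0, 1, 2, 3, 4, 5}) = 6
G(12) = mex({0, 1, 2, 3, 5, 6, 7}) = 4
G(13) = mex({0, 2, 3, 4, 6, 7}) = 1
G(14) = mex({0, 1, 4, 5, 6, 7}) = 2
G(15) = mex({0, 1, 2, 3, 4, 5, 6}) = 7
G(16) = mex({0, 2, 3, 5, 6, 7}) = 1
G(17) = mex({0, 1, 2, 3, 5, 6, 7}) = 4
G(18) = mex({0, 1, 2, 4, 5, 6}) = 3
G(19) = mex({0, 1, 3, 4, 5, 7}) = 2
G(20) = mex({0, 2, 3, 4, 5, 6, 7}) = 1
G(21) = mex({0, 1, 2, 3, 5, 6, 7}) = 4
G(22) = mex({0, 1, 2, 3, 4, 5, 7}) = 6
G(23) = mex({0, 1, 2, 3, 4, 5, 6}) = 7
G(24) = mex({0, 1, 2, 3, 5, 6, 7}) = 4
G(25) = mex({0, 2, 3, 4, 6, 7}) = 1
G(26) = mex({0, 1, 3, 4, 5, 6, 7}) = 2
G(27) = mex({0, 1, 2, 3, 4, 5, 6, 7}) = 8
G(28) = mex({0, 1, 2, 3, 4, 6, 7, 8}) = 5
G(29) = mex({0, 1, 2, 3, 5, 6, 7, 8, 9}) = 4
G(30) = mex({0, 1, 2, 3, 4, 5, 6, 9, 10}) = 7
G(31) = mex({0, 1, 3, 4, 5, 7, 10, 11}) = 2
G(32) = mex({0, 2, 3, 4, 5, 6, 7, 9, 11}) = 1
G(33) = mex({0, 1, 2, 3, 4, 5, 6, 7, 9, 12}) = 8
G(34) = mex({0, 1, 2, 3, 4, 5, 7, 8, 11, 12}) = 6
Therefore G(34) = 6.

6


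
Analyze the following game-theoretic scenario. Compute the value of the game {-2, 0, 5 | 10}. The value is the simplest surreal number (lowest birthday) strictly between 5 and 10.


Left options: {-2, 0, 5}, max = 5
Right options: {10}, min = 10
All options are numbers and max(Left) < min(Right), so by the simplicity theorem the value is the simplest (earliest-born) number strictly between 5 and 10.
Integers 6 through 9 all lie strictly between 5 and 10.
Among integers, the simplest (lowest birthday = smallest |n|; 0 is born on day 0, +-n on day n) is 6.
No non-integer in the interval can be simpler: if x is a non-integer in the interval, then floor(x) or ceil(x) also lies in the interval (the interval contains an integer), and both are proper prefixes of x's sign expansion, i.e. born earlier. So the game value is 6.
Game value = 6

6


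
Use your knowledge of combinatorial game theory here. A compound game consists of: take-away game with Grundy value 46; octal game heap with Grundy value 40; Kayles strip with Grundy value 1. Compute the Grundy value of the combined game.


By the Sprague-Grundy theorem, the Grundy value of a sum of games is the XOR of individual Grundy values.
take-away game: Grundy value = 46. Running XOR: 0 XOR 46 = 46
octal game heap: Grundy value = 40. Running XOR: 46 XOR 40 = 6
Kayles strip: Grundy value = 1. Running XOR: 6 XOR 1 = 7
The combined Grundy value is 7.

7


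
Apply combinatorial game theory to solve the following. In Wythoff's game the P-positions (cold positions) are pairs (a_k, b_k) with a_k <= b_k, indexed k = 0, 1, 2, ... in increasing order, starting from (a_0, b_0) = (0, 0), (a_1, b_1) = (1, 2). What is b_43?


By Wythoff's theorem, a_k = floor(k * phi) and b_k = floor(k * phi^2) = a_k + k, where phi = (1 + sqrt(5))/2 is the golden ratio.
phi = (1 + sqrt(5))/2 = 1.618034
phi^2 = phi + 1 = 2.618034
k = 43
k * phi^2 = 43 * 2.618034 = 112.575462
b_43 = floor(k * phi^2) = 112 (check: a_43 + k = 69 + 43 = 112)

112


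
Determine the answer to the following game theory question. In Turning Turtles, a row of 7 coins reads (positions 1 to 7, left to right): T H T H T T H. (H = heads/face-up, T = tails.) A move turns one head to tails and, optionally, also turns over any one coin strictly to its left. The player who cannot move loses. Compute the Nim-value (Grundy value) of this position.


Coins: T H T H T T H
Key fact: a single head at position k behaves exactly like a Nim heap of size k (turning it to T and optionally flipping a coin at j < k corresponds to moving the heap from k to j, or to 0), and heads combine as a disjunctive sum (two heads at the same place would cancel, matching j XOR j = 0). So the Nim-value is the XOR of the 1-indexed positions of the heads.
Face-up positions (1-indexed): [2, 4, 7]
XOR 0 with 2: 0 XOR 2 = 2
XOR 2 with 4: 2 XOR 4 = 6
XOR 6 with 7: 6 XOR 7 = 1
Nim-value = 1

1


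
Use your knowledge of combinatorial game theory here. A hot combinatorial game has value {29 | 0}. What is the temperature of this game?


The game is {29 | 0}, a switch {a | b} with numbers a > b.
Cooling {a | b} by t gives {a - t | b + t}, which stops being hot when a - t = b + t, i.e. at t = (a - b)/2. So the temperature of a switch is (a - b)/2.
Temperature = (Left option - Right option) / 2
= (29 - (0)) / 2
= 29 / 2
= 29/2

29/2


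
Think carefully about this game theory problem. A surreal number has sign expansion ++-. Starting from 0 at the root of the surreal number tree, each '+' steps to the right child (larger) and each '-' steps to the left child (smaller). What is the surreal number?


Sign expansion: ++-
Rule: track bounds (lo, hi), initially (-inf, +inf). On '+', the current value becomes lo and we move to the simplest number in (value, hi): value + 1 if hi = +inf, otherwise the midpoint (value + hi)/2. On '-', the current value becomes hi and we move to value - 1 if lo = -inf, otherwise the midpoint (lo + value)/2.
Start at 0.
Step 1: sign = +, move right. Bounds: (0, +inf). Value = 1
Step 2: sign = +, move right. Bounds: (1, +inf). Value = 2
Step 3: sign = -, move left. Bounds: (1, 2). Value = 3/2
The surreal number with sign expansion ++- is 3/2.

3/2


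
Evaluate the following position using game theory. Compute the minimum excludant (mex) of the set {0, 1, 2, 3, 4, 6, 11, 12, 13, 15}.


Set = {0, 1, 2, 3, 4, 6, 11, 12, 13, 15}
0 is in the set.
1 is in the set.
2 is in the set.
3 is in the set.
4 is in the set.
5 is NOT in the set. This is the mex.
mex = 5

5


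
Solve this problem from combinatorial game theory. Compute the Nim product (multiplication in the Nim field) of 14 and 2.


Nim multiplication is bilinear over XOR: (u XOR v) * w = (u*w) XOR (v*w).
So we split each operand into its bit components and XOR the pairwise Nim products.
14 = 2 + 4 + 8 (as XOR of powers of 2).
2 = 2 (as XOR of powers of 2).
Using the standard Nim-product table on single bits:
  2*2 = 3,   2*4 = 8,   2*8 = 12,
  4*4 = 6,   4*8 = 11,  8*8 = 13,
and  1*x = x (identity), k*l = l*k (commutative).
Pairwise Nim products:
  2 * 2 = 3
  4 * 2 = 8
  8 * 2 = 12
XOR them: 3 XOR 8 XOR 12 = 7.
Result: 14 * 2 = 7 (in Nim).

7


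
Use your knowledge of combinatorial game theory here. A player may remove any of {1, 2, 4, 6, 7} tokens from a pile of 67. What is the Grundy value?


The subtraction set is S = {1, 2, 4, 6, 7}.
G(k) = mex{ G(k - s) : s in S, s <= k }. We compute iteratively: G(0) = 0.
G(1) = mex({0}) = 1
G(2) = mex({0, 1}) = 2
G(3) = mex({1, 2}) = 0
G(4) = mex({0, 2}) = 1
G(5) = mex({0, 1}) = 2
G(6) = mex({0, 1, 2}) = 3
G(7) = mex({0, 1, 2, 3}) = 4
G(8) = mex({1, 2, 3, 4}) = 0
G(9) = mex({0, 2, 4}) = 1
G(10) = mex({0, 1, 3}) = 2
G(11) = mex({1, 2, 4}) = 0
G(12) = mex({0, 2, 3}) = 1
G(13) = mex({0, 1, 3, 4}) = 2
G(14) = mex({0, 1, 2, 4}) = 3
Observe that G(8)..G(14) = 0, 1, 2, 0, 1, 2, 3 repeats G(0)..G(6) = 0, 1, 2, 0, 1, 2, 3.
For k >= max(S) = 7, G(k) is determined by the previous 7 values G(k-7)..G(k-1); a window of 7 consecutive values has recurred shifted by 8, so by induction G(k + 8) = G(k) for all k >= 0: the sequence is periodic from the start with period 8.
One period: G(0..7) = 0, 1, 2, 0, 1, 2, 3, 4.
67 mod 8 = 3, so G(67) = G(3) = 0.

0


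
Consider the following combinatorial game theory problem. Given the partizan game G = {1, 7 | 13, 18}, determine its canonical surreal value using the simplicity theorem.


Left options: {1, 7}, max = 7
Right options: {13, 18}, min = 13
All options are numbers and max(Left) < min(Right), so by the simplicity theorem the value is the simplest (earliest-born) number strictly between 7 and 13.
Integers 8 through 12 all lie strictly between 7 and 13.
Among integers, the simplest (lowest birthday = smallest |n|; 0 is born on day 0, +-n on day n) is 8.
No non-integer in the interval can be simpler: if x is a non-integer in the interval, then floor(x) or ceil(x) also lies in the interval (the interval contains an integer), and both are proper prefixes of x's sign expansion, i.e. born earlier. So the game value is 8.
Game value = 8

8


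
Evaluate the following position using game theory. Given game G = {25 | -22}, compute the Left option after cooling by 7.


Original game: {25 | -22} (a switch {a | b} with a > b).
Cooling by t (for t below the temperature (a - b)/2 = 47/2) taxes each move by t: {a | b} cooled by t is {a - t | b + t}.
Cooling amount: t = 7
Cooled Left option: 25 - 7 = 18
Cooled Right option: -22 + 7 = -15
Cooled game: {18 | -15}
Left option = 18

18


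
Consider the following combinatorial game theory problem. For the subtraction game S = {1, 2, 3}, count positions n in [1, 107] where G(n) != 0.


Subtraction set S = {1, 2, 3}, so G(n) = n mod 4.
G(n) = 0 when n is a multiple of 4.
Multiples of 4 in [1, 107]: 26
N-positions (nonzero Grundy) = 107 - 26 = 81

81


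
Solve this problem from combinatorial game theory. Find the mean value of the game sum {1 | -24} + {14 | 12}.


G1 = {1 | -24}, G2 = {14 | 12}
Each is a switch {a | b} with numbers a > b; its mean value is (a + b)/2, and mean value is additive over game sums: m(G1 + G2) = m(G1) + m(G2).
Mean of G1 = (1 + (-24))/2 = -23/2 = -23/2
Mean of G2 = (14 + (12))/2 = 26/2 = 13
Mean of G1 + G2 = -23/2 + 13 = 3/2

3/2


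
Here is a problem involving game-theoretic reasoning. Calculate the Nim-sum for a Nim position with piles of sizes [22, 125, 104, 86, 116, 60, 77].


We need the XOR (exclusive or) of all pile sizes.
After XOR-ing pile 1 (size 22): 0 XOR 22 = 22
After XOR-ing pile 2 (size 125): 22 XOR 125 = 107
After XOR-ing pile 3 (size 104): 107 XOR 104 = 3
After XOR-ing pile 4 (size 86): 3 XOR 86 = 85
After XOR-ing pile 5 (size 116): 85 XOR 116 = 33
After XOR-ing pile 6 (size 60): 33 XOR 60 = 29
After XOR-ing pile 7 (size 77): 29 XOR 77 = 80
The Nim-value of this position is 80.

80
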